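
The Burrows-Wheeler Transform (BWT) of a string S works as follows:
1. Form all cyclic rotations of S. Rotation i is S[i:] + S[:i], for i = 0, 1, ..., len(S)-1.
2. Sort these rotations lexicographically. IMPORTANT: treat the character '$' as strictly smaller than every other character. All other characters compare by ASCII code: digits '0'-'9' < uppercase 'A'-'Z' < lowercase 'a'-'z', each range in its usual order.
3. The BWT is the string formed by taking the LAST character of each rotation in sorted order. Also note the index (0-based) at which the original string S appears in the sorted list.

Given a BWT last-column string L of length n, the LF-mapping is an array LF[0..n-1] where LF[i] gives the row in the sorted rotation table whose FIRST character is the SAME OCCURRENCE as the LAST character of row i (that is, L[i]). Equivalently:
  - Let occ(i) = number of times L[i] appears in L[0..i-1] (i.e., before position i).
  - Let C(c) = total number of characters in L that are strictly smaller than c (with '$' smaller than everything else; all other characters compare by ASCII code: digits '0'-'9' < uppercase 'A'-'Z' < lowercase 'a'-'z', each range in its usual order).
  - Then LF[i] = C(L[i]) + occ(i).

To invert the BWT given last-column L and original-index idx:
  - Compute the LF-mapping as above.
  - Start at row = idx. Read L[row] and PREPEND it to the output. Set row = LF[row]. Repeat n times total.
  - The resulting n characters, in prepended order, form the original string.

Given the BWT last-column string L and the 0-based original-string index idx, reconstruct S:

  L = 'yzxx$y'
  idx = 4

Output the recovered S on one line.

LF mapping: 3 5 1 2 0 4
Walk LF starting at row 4, prepending L[row]:
  step 1: row=4, L[4]='$', prepend. Next row=LF[4]=0
  step 2: row=0, L[0]='y', prepend. Next row=LF[0]=3
  step 3: row=3, L[3]='x', prepend. Next row=LF[3]=2
  step 4: row=2, L[2]='x', prepend. Next row=LF[2]=1
  step 5: row=1, L[1]='z', prepend. Next row=LF[1]=5
  step 6: row=5, L[5]='y', prepend. Next row=LF[5]=4
Reversed output: yzxxy$

Answer: yzxxy$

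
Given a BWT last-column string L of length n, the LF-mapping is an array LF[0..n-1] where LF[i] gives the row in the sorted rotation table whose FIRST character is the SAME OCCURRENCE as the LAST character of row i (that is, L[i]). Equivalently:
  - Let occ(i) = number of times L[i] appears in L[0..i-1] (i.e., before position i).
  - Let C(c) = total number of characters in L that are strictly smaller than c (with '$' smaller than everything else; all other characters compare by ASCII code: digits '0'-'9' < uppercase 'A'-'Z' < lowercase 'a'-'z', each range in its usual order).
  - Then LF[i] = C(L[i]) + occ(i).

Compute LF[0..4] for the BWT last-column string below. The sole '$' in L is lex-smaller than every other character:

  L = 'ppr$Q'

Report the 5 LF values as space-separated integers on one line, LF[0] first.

Char counts: '$':1, 'Q':1, 'p':2, 'r':1
C (first-col start): C('$')=0, C('Q')=1, C('p')=2, C('r')=4
L[0]='p': occ=0, LF[0]=C('p')+0=2+0=2
L[1]='p': occ=1, LF[1]=C('p')+1=2+1=3
L[2]='r': occ=0, LF[2]=C('r')+0=4+0=4
L[3]='$': occ=0, LF[3]=C('$')+0=0+0=0
L[4]='Q': occ=0, LF[4]=C('Q')+0=1+0=1

Answer: 2 3 4 0 1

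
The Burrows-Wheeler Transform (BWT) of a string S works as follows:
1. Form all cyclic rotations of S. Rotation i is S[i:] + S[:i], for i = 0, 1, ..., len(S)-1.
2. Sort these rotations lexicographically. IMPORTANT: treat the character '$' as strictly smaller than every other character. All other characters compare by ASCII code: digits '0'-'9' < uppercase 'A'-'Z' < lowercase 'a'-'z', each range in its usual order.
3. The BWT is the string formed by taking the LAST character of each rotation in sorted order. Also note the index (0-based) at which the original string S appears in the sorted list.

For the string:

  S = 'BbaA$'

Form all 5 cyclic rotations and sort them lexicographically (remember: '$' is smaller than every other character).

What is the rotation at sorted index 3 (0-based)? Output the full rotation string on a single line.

Answer: aA$Bb

Derivation:
All 5 rotations (rotation i = S[i:]+S[:i]):
  rot[0] = BbaA$
  rot[1] = baA$B
  rot[2] = aA$Bb
  rot[3] = A$Bba
  rot[4] = $BbaA
Sorted (with $ < everything):
  sorted[0] = $BbaA
  sorted[1] = A$Bba
  sorted[2] = BbaA$
  sorted[3] = aA$Bb
  sorted[4] = baA$B
sorted[3] = aA$Bb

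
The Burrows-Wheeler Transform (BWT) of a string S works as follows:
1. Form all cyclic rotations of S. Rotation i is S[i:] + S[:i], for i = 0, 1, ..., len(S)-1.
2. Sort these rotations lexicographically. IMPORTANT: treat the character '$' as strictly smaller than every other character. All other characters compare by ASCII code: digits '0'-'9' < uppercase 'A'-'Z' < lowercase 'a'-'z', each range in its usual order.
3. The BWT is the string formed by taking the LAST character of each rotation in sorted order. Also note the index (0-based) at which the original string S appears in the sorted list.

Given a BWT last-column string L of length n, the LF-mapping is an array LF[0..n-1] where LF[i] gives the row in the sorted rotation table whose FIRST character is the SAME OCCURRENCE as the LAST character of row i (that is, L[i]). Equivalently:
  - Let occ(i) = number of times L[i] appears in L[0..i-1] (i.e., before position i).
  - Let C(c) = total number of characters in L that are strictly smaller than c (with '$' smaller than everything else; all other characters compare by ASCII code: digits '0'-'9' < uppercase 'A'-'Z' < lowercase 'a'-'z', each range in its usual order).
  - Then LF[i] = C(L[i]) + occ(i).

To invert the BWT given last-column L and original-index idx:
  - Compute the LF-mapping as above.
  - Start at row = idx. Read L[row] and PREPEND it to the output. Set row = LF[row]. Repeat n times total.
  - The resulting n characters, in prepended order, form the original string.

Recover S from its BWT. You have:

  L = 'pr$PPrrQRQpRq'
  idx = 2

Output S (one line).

LF mapping: 7 10 0 1 2 11 12 3 5 4 8 6 9
Walk LF starting at row 2, prepending L[row]:
  step 1: row=2, L[2]='$', prepend. Next row=LF[2]=0
  step 2: row=0, L[0]='p', prepend. Next row=LF[0]=7
  step 3: row=7, L[7]='Q', prepend. Next row=LF[7]=3
  step 4: row=3, L[3]='P', prepend. Next row=LF[3]=1
  step 5: row=1, L[1]='r', prepend. Next row=LF[1]=10
  step 6: row=10, L[10]='p', prepend. Next row=LF[10]=8
  step 7: row=8, L[8]='R', prepend. Next row=LF[8]=5
  step 8: row=5, L[5]='r', prepend. Next row=LF[5]=11
  step 9: row=11, L[11]='R', prepend. Next row=LF[11]=6
  step 10: row=6, L[6]='r', prepend. Next row=LF[6]=12
  step 11: row=12, L[12]='q', prepend. Next row=LF[12]=9
  step 12: row=9, L[9]='Q', prepend. Next row=LF[9]=4
  step 13: row=4, L[4]='P', prepend. Next row=LF[4]=2
Reversed output: PQqrRrRprPQp$

Answer: PQqrRrRprPQp$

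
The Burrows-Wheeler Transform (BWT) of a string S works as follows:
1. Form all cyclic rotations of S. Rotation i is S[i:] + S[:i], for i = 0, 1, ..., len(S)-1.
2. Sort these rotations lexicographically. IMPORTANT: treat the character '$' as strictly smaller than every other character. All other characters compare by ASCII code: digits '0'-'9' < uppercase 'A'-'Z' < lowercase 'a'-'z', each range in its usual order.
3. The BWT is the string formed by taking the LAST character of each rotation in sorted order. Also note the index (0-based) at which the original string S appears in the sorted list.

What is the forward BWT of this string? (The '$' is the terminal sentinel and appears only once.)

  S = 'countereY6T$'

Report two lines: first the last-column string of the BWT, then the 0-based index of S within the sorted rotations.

Answer: TY6e$rtuceno
4

Derivation:
All 12 rotations (rotation i = S[i:]+S[:i]):
  rot[0] = countereY6T$
  rot[1] = ountereY6T$c
  rot[2] = untereY6T$co
  rot[3] = ntereY6T$cou
  rot[4] = tereY6T$coun
  rot[5] = ereY6T$count
  rot[6] = reY6T$counte
  rot[7] = eY6T$counter
  rot[8] = Y6T$countere
  rot[9] = 6T$countereY
  rot[10] = T$countereY6
  rot[11] = $countereY6T
Sorted (with $ < everything):
  sorted[0] = $countereY6T  (last char: 'T')
  sorted[1] = 6T$countereY  (last char: 'Y')
  sorted[2] = T$countereY6  (last char: '6')
  sorted[3] = Y6T$countere  (last char: 'e')
  sorted[4] = countereY6T$  (last char: '$')
  sorted[5] = eY6T$counter  (last char: 'r')
  sorted[6] = ereY6T$count  (last char: 't')
  sorted[7] = ntereY6T$cou  (last char: 'u')
  sorted[8] = ountereY6T$c  (last char: 'c')
  sorted[9] = reY6T$counte  (last char: 'e')
  sorted[10] = tereY6T$coun  (last char: 'n')
  sorted[11] = untereY6T$co  (last char: 'o')
Last column: TY6e$rtuceno
Original string S is at sorted index 4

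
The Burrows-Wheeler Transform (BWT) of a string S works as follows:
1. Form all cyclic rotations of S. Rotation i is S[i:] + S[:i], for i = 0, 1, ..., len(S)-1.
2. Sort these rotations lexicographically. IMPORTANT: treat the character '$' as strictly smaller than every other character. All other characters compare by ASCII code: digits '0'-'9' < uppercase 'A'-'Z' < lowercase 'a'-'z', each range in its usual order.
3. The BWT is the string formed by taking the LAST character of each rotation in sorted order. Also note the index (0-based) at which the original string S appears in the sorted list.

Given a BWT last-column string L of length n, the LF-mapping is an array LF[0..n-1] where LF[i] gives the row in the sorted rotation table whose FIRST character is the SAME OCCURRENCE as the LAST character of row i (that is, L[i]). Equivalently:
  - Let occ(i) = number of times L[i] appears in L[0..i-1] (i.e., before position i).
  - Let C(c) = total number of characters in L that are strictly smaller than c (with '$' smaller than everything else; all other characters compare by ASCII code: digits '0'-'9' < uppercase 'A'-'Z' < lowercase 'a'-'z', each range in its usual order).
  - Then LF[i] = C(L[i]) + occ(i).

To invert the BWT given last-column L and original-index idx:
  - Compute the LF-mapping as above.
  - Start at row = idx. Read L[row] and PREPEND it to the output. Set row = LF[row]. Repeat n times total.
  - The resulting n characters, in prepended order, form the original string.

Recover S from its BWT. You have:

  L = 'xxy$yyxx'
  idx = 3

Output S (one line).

Answer: xyxyyxx$

Derivation:
LF mapping: 1 2 5 0 6 7 3 4
Walk LF starting at row 3, prepending L[row]:
  step 1: row=3, L[3]='$', prepend. Next row=LF[3]=0
  step 2: row=0, L[0]='x', prepend. Next row=LF[0]=1
  step 3: row=1, L[1]='x', prepend. Next row=LF[1]=2
  step 4: row=2, L[2]='y', prepend. Next row=LF[2]=5
  step 5: row=5, L[5]='y', prepend. Next row=LF[5]=7
  step 6: row=7, L[7]='x', prepend. Next row=LF[7]=4
  step 7: row=4, L[4]='y', prepend. Next row=LF[4]=6
  step 8: row=6, L[6]='x', prepend. Next row=LF[6]=3
Reversed output: xyxyyxx$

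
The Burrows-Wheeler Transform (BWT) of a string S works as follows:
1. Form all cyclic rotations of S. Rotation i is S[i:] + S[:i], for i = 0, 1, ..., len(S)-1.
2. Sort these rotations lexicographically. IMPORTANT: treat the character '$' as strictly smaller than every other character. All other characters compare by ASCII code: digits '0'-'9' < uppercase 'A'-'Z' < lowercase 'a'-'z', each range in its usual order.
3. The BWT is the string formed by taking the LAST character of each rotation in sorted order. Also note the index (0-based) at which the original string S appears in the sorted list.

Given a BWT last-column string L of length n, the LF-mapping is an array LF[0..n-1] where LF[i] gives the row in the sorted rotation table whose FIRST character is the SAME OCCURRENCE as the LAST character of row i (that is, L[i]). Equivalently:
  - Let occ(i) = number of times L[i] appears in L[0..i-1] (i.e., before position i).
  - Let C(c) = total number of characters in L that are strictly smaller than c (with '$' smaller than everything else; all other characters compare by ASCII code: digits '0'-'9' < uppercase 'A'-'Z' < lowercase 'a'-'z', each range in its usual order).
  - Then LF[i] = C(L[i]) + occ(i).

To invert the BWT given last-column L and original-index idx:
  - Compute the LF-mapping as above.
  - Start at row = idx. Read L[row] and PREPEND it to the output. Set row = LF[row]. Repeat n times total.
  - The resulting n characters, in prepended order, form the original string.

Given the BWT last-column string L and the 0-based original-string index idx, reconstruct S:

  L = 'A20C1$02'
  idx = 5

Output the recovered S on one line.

Answer: 2C1200A$

Derivation:
LF mapping: 6 4 1 7 3 0 2 5
Walk LF starting at row 5, prepending L[row]:
  step 1: row=5, L[5]='$', prepend. Next row=LF[5]=0
  step 2: row=0, L[0]='A', prepend. Next row=LF[0]=6
  step 3: row=6, L[6]='0', prepend. Next row=LF[6]=2
  step 4: row=2, L[2]='0', prepend. Next row=LF[2]=1
  step 5: row=1, L[1]='2', prepend. Next row=LF[1]=4
  step 6: row=4, L[4]='1', prepend. Next row=LF[4]=3
  step 7: row=3, L[3]='C', prepend. Next row=LF[3]=7
  step 8: row=7, L[7]='2', prepend. Next row=LF[7]=5
Reversed output: 2C1200A$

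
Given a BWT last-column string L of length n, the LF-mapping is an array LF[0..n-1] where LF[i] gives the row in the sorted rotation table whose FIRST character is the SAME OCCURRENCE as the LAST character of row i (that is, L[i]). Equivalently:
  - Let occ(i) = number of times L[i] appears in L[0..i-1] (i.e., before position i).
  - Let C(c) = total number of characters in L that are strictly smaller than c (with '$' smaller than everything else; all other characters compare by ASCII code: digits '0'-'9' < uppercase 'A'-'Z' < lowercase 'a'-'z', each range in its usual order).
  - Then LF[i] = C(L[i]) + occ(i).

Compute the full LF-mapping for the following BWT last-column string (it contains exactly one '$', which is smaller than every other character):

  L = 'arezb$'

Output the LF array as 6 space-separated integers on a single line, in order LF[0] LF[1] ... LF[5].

Char counts: '$':1, 'a':1, 'b':1, 'e':1, 'r':1, 'z':1
C (first-col start): C('$')=0, C('a')=1, C('b')=2, C('e')=3, C('r')=4, C('z')=5
L[0]='a': occ=0, LF[0]=C('a')+0=1+0=1
L[1]='r': occ=0, LF[1]=C('r')+0=4+0=4
L[2]='e': occ=0, LF[2]=C('e')+0=3+0=3
L[3]='z': occ=0, LF[3]=C('z')+0=5+0=5
L[4]='b': occ=0, LF[4]=C('b')+0=2+0=2
L[5]='$': occ=0, LF[5]=C('$')+0=0+0=0

Answer: 1 4 3 5 2 0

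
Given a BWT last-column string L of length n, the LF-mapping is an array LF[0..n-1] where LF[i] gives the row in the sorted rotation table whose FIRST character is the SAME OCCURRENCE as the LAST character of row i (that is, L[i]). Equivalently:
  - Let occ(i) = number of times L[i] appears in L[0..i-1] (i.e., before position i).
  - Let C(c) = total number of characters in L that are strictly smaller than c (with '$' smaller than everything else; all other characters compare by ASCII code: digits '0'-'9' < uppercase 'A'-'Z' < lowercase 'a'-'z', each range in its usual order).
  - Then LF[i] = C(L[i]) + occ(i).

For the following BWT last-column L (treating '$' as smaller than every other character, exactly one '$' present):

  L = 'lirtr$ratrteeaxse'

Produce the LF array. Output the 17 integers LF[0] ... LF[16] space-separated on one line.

Char counts: '$':1, 'a':2, 'e':3, 'i':1, 'l':1, 'r':4, 's':1, 't':3, 'x':1
C (first-col start): C('$')=0, C('a')=1, C('e')=3, C('i')=6, C('l')=7, C('r')=8, C('s')=12, C('t')=13, C('x')=16
L[0]='l': occ=0, LF[0]=C('l')+0=7+0=7
L[1]='i': occ=0, LF[1]=C('i')+0=6+0=6
L[2]='r': occ=0, LF[2]=C('r')+0=8+0=8
L[3]='t': occ=0, LF[3]=C('t')+0=13+0=13
L[4]='r': occ=1, LF[4]=C('r')+1=8+1=9
L[5]='$': occ=0, LF[5]=C('$')+0=0+0=0
L[6]='r': occ=2, LF[6]=C('r')+2=8+2=10
L[7]='a': occ=0, LF[7]=C('a')+0=1+0=1
L[8]='t': occ=1, LF[8]=C('t')+1=13+1=14
L[9]='r': occ=3, LF[9]=C('r')+3=8+3=11
L[10]='t': occ=2, LF[10]=C('t')+2=13+2=15
L[11]='e': occ=0, LF[11]=C('e')+0=3+0=3
L[12]='e': occ=1, LF[12]=C('e')+1=3+1=4
L[13]='a': occ=1, LF[13]=C('a')+1=1+1=2
L[14]='x': occ=0, LF[14]=C('x')+0=16+0=16
L[15]='s': occ=0, LF[15]=C('s')+0=12+0=12
L[16]='e': occ=2, LF[16]=C('e')+2=3+2=5

Answer: 7 6 8 13 9 0 10 1 14 11 15 3 4 2 16 12 5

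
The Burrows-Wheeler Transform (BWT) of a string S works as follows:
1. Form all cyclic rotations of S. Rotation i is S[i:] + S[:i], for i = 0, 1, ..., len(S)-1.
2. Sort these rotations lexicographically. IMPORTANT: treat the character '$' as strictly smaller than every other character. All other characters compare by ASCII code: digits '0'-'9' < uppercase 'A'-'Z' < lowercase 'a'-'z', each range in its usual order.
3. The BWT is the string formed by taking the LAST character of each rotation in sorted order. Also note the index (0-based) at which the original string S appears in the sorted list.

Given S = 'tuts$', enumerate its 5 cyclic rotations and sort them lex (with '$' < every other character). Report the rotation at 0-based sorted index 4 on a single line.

Answer: uts$t

Derivation:
All 5 rotations (rotation i = S[i:]+S[:i]):
  rot[0] = tuts$
  rot[1] = uts$t
  rot[2] = ts$tu
  rot[3] = s$tut
  rot[4] = $tuts
Sorted (with $ < everything):
  sorted[0] = $tuts
  sorted[1] = s$tut
  sorted[2] = ts$tu
  sorted[3] = tuts$
  sorted[4] = uts$t
sorted[4] = uts$t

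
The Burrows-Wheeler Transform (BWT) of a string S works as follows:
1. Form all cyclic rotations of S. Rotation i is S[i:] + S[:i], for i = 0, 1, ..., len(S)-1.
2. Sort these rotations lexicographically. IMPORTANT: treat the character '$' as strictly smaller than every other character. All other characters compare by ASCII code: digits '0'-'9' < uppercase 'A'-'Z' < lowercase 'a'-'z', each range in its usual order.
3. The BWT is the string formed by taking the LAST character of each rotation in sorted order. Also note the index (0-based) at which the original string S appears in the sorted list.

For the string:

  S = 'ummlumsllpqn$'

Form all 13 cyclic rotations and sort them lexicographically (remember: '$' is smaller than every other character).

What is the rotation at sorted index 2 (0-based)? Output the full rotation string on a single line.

Answer: lpqn$ummlumsl

Derivation:
All 13 rotations (rotation i = S[i:]+S[:i]):
  rot[0] = ummlumsllpqn$
  rot[1] = mmlumsllpqn$u
  rot[2] = mlumsllpqn$um
  rot[3] = lumsllpqn$umm
  rot[4] = umsllpqn$umml
  rot[5] = msllpqn$ummlu
  rot[6] = sllpqn$ummlum
  rot[7] = llpqn$ummlums
  rot[8] = lpqn$ummlumsl
  rot[9] = pqn$ummlumsll
  rot[10] = qn$ummlumsllp
  rot[11] = n$ummlumsllpq
  rot[12] = $ummlumsllpqn
Sorted (with $ < everything):
  sorted[0] = $ummlumsllpqn
  sorted[1] = llpqn$ummlums
  sorted[2] = lpqn$ummlumsl
  sorted[3] = lumsllpqn$umm
  sorted[4] = mlumsllpqn$um
  sorted[5] = mmlumsllpqn$u
  sorted[6] = msllpqn$ummlu
  sorted[7] = n$ummlumsllpq
  sorted[8] = pqn$ummlumsll
  sorted[9] = qn$ummlumsllp
  sorted[10] = sllpqn$ummlum
  sorted[11] = ummlumsllpqn$
  sorted[12] = umsllpqn$umml
sorted[2] = lpqn$ummlumsl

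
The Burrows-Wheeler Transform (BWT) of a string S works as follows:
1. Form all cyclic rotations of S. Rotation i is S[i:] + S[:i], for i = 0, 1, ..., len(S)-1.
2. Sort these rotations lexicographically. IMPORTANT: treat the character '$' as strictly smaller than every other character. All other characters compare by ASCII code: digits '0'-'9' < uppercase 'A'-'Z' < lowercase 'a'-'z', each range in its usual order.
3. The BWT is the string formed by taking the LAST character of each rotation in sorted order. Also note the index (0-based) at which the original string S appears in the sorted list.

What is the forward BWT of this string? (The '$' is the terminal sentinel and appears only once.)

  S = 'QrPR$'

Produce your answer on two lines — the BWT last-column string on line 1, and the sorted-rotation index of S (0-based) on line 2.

All 5 rotations (rotation i = S[i:]+S[:i]):
  rot[0] = QrPR$
  rot[1] = rPR$Q
  rot[2] = PR$Qr
  rot[3] = R$QrP
  rot[4] = $QrPR
Sorted (with $ < everything):
  sorted[0] = $QrPR  (last char: 'R')
  sorted[1] = PR$Qr  (last char: 'r')
  sorted[2] = QrPR$  (last char: '$')
  sorted[3] = R$QrP  (last char: 'P')
  sorted[4] = rPR$Q  (last char: 'Q')
Last column: Rr$PQ
Original string S is at sorted index 2

Answer: Rr$PQ
2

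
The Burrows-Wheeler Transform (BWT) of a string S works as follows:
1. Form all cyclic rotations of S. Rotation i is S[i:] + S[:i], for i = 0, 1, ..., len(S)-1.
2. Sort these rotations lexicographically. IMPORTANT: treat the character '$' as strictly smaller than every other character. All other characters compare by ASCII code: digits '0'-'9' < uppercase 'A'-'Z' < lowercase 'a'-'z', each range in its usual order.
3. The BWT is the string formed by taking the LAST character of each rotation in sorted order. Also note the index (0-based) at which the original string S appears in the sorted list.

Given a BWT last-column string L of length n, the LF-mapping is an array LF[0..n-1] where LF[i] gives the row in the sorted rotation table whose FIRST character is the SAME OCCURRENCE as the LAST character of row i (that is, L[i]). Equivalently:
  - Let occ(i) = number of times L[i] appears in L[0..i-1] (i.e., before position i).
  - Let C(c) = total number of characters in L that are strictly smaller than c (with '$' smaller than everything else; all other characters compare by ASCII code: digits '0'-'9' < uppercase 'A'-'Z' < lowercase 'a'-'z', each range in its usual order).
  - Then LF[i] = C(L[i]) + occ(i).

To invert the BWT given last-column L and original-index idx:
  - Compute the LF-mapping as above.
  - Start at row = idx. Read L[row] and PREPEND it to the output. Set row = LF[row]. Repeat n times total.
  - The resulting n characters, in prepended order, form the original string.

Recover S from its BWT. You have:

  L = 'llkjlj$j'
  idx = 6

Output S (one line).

Answer: ljjlkjl$

Derivation:
LF mapping: 5 6 4 1 7 2 0 3
Walk LF starting at row 6, prepending L[row]:
  step 1: row=6, L[6]='$', prepend. Next row=LF[6]=0
  step 2: row=0, L[0]='l', prepend. Next row=LF[0]=5
  step 3: row=5, L[5]='j', prepend. Next row=LF[5]=2
  step 4: row=2, L[2]='k', prepend. Next row=LF[2]=4
  step 5: row=4, L[4]='l', prepend. Next row=LF[4]=7
  step 6: row=7, L[7]='j', prepend. Next row=LF[7]=3
  step 7: row=3, L[3]='j', prepend. Next row=LF[3]=1
  step 8: row=1, L[1]='l', prepend. Next row=LF[1]=6
Reversed output: ljjlkjl$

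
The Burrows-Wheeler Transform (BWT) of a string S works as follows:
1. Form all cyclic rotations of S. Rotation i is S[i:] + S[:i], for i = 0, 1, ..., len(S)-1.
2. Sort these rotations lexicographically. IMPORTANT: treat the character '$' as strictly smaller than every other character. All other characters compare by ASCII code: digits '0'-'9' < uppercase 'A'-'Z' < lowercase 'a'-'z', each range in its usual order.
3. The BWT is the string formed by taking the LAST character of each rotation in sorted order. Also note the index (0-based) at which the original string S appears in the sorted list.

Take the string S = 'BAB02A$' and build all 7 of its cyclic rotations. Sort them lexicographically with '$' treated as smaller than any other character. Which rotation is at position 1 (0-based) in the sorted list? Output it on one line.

All 7 rotations (rotation i = S[i:]+S[:i]):
  rot[0] = BAB02A$
  rot[1] = AB02A$B
  rot[2] = B02A$BA
  rot[3] = 02A$BAB
  rot[4] = 2A$BAB0
  rot[5] = A$BAB02
  rot[6] = $BAB02A
Sorted (with $ < everything):
  sorted[0] = $BAB02A
  sorted[1] = 02A$BAB
  sorted[2] = 2A$BAB0
  sorted[3] = A$BAB02
  sorted[4] = AB02A$B
  sorted[5] = B02A$BA
  sorted[6] = BAB02A$
sorted[1] = 02A$BAB

Answer: 02A$BAB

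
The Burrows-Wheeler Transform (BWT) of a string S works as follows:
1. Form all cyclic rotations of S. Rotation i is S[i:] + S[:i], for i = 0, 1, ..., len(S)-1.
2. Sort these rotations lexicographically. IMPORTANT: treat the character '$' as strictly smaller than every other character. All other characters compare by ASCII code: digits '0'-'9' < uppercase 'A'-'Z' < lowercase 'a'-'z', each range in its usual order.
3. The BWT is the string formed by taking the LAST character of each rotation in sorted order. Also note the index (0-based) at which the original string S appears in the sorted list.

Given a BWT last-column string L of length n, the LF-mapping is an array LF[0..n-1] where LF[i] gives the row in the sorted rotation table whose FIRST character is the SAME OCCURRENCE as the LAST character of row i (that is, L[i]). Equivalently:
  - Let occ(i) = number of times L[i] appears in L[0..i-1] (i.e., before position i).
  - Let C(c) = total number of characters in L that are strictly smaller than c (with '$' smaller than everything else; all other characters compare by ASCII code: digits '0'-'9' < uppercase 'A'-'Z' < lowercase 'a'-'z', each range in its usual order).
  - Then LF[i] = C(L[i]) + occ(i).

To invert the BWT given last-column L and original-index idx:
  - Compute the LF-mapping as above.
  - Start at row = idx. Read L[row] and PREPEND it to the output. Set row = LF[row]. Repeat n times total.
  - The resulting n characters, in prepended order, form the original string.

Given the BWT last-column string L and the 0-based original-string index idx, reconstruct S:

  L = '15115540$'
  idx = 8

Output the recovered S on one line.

LF mapping: 2 6 3 4 7 8 5 1 0
Walk LF starting at row 8, prepending L[row]:
  step 1: row=8, L[8]='$', prepend. Next row=LF[8]=0
  step 2: row=0, L[0]='1', prepend. Next row=LF[0]=2
  step 3: row=2, L[2]='1', prepend. Next row=LF[2]=3
  step 4: row=3, L[3]='1', prepend. Next row=LF[3]=4
  step 5: row=4, L[4]='5', prepend. Next row=LF[4]=7
  step 6: row=7, L[7]='0', prepend. Next row=LF[7]=1
  step 7: row=1, L[1]='5', prepend. Next row=LF[1]=6
  step 8: row=6, L[6]='4', prepend. Next row=LF[6]=5
  step 9: row=5, L[5]='5', prepend. Next row=LF[5]=8
Reversed output: 54505111$

Answer: 54505111$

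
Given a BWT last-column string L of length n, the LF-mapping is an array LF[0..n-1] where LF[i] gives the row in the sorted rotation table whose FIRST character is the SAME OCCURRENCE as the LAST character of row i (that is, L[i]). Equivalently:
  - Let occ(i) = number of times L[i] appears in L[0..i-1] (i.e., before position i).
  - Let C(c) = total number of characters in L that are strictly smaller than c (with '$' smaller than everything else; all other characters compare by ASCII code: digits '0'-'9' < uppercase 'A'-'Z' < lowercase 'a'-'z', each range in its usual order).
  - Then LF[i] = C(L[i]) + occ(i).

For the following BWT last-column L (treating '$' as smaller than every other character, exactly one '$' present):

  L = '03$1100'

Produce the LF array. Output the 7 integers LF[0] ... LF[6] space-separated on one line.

Char counts: '$':1, '0':3, '1':2, '3':1
C (first-col start): C('$')=0, C('0')=1, C('1')=4, C('3')=6
L[0]='0': occ=0, LF[0]=C('0')+0=1+0=1
L[1]='3': occ=0, LF[1]=C('3')+0=6+0=6
L[2]='$': occ=0, LF[2]=C('$')+0=0+0=0
L[3]='1': occ=0, LF[3]=C('1')+0=4+0=4
L[4]='1': occ=1, LF[4]=C('1')+1=4+1=5
L[5]='0': occ=1, LF[5]=C('0')+1=1+1=2
L[6]='0': occ=2, LF[6]=C('0')+2=1+2=3

Answer: 1 6 0 4 5 2 3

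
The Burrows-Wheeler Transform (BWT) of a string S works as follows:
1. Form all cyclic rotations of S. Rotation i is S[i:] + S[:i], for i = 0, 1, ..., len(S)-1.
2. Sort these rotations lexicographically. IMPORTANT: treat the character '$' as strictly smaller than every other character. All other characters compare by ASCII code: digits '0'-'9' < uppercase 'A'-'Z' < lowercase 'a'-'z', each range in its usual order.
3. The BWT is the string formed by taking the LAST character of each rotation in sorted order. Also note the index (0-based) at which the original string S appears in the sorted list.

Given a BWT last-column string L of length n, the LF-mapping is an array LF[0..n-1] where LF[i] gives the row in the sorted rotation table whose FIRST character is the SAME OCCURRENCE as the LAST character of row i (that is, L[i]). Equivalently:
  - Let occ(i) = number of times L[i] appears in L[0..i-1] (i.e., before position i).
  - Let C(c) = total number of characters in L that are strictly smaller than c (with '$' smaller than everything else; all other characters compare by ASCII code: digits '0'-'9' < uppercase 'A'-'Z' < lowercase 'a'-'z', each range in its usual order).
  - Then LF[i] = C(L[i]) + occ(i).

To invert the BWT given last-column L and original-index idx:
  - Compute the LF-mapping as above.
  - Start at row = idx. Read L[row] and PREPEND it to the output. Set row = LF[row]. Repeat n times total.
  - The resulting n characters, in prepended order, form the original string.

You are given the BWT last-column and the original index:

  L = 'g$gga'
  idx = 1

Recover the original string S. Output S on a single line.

Answer: aggg$

Derivation:
LF mapping: 2 0 3 4 1
Walk LF starting at row 1, prepending L[row]:
  step 1: row=1, L[1]='$', prepend. Next row=LF[1]=0
  step 2: row=0, L[0]='g', prepend. Next row=LF[0]=2
  step 3: row=2, L[2]='g', prepend. Next row=LF[2]=3
  step 4: row=3, L[3]='g', prepend. Next row=LF[3]=4
  step 5: row=4, L[4]='a', prepend. Next row=LF[4]=1
Reversed output: aggg$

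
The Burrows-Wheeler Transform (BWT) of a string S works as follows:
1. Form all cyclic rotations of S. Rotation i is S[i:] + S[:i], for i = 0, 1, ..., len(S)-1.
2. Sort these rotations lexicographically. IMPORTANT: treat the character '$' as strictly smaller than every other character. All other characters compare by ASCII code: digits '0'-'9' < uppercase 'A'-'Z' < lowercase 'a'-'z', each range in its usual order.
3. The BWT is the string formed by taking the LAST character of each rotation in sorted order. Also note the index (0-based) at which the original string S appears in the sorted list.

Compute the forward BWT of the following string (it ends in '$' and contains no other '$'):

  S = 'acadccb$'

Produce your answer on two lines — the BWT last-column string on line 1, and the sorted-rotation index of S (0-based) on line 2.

All 8 rotations (rotation i = S[i:]+S[:i]):
  rot[0] = acadccb$
  rot[1] = cadccb$a
  rot[2] = adccb$ac
  rot[3] = dccb$aca
  rot[4] = ccb$acad
  rot[5] = cb$acadc
  rot[6] = b$acadcc
  rot[7] = $acadccb
Sorted (with $ < everything):
  sorted[0] = $acadccb  (last char: 'b')
  sorted[1] = acadccb$  (last char: '$')
  sorted[2] = adccb$ac  (last char: 'c')
  sorted[3] = b$acadcc  (last char: 'c')
  sorted[4] = cadccb$a  (last char: 'a')
  sorted[5] = cb$acadc  (last char: 'c')
  sorted[6] = ccb$acad  (last char: 'd')
  sorted[7] = dccb$aca  (last char: 'a')
Last column: b$ccacda
Original string S is at sorted index 1

Answer: b$ccacda
1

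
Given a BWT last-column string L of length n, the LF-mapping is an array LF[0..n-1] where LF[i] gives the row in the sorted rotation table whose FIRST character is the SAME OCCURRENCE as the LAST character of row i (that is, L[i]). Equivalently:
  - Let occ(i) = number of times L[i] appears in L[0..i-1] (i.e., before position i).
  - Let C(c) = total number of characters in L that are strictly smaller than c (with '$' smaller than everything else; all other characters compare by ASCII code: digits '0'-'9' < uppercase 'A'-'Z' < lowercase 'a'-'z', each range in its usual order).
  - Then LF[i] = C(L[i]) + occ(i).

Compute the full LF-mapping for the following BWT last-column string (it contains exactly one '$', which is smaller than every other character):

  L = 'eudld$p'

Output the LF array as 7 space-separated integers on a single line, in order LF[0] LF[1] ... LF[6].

Answer: 3 6 1 4 2 0 5

Derivation:
Char counts: '$':1, 'd':2, 'e':1, 'l':1, 'p':1, 'u':1
C (first-col start): C('$')=0, C('d')=1, C('e')=3, C('l')=4, C('p')=5, C('u')=6
L[0]='e': occ=0, LF[0]=C('e')+0=3+0=3
L[1]='u': occ=0, LF[1]=C('u')+0=6+0=6
L[2]='d': occ=0, LF[2]=C('d')+0=1+0=1
L[3]='l': occ=0, LF[3]=C('l')+0=4+0=4
L[4]='d': occ=1, LF[4]=C('d')+1=1+1=2
L[5]='$': occ=0, LF[5]=C('$')+0=0+0=0
L[6]='p': occ=0, LF[6]=C('p')+0=5+0=5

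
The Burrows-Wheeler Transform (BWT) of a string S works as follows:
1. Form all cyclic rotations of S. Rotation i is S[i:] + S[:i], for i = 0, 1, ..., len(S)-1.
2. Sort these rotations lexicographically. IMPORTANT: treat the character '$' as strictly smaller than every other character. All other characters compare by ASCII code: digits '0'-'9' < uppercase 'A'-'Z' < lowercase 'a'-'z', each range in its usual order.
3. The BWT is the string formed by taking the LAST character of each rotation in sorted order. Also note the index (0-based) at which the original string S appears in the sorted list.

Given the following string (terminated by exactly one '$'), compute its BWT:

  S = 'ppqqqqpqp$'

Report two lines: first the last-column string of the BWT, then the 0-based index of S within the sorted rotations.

Answer: pq$qppqqqp
2

Derivation:
All 10 rotations (rotation i = S[i:]+S[:i]):
  rot[0] = ppqqqqpqp$
  rot[1] = pqqqqpqp$p
  rot[2] = qqqqpqp$pp
  rot[3] = qqqpqp$ppq
  rot[4] = qqpqp$ppqq
  rot[5] = qpqp$ppqqq
  rot[6] = pqp$ppqqqq
  rot[7] = qp$ppqqqqp
  rot[8] = p$ppqqqqpq
  rot[9] = $ppqqqqpqp
Sorted (with $ < everything):
  sorted[0] = $ppqqqqpqp  (last char: 'p')
  sorted[1] = p$ppqqqqpq  (last char: 'q')
  sorted[2] = ppqqqqpqp$  (last char: '$')
  sorted[3] = pqp$ppqqqq  (last char: 'q')
  sorted[4] = pqqqqpqp$p  (last char: 'p')
  sorted[5] = qp$ppqqqqp  (last char: 'p')
  sorted[6] = qpqp$ppqqq  (last char: 'q')
  sorted[7] = qqpqp$ppqq  (last char: 'q')
  sorted[8] = qqqpqp$ppq  (last char: 'q')
  sorted[9] = qqqqpqp$pp  (last char: 'p')
Last column: pq$qppqqqp
Original string S is at sorted index 2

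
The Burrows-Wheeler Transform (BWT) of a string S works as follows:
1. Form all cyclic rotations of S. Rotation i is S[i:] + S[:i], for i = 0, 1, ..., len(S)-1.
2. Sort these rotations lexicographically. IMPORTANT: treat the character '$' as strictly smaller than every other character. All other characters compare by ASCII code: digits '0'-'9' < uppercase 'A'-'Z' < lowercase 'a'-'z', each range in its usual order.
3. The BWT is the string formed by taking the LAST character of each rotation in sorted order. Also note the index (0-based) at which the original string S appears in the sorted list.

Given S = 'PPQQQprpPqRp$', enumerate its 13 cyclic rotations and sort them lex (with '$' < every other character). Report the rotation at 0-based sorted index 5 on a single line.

Answer: QQprpPqRp$PPQ

Derivation:
All 13 rotations (rotation i = S[i:]+S[:i]):
  rot[0] = PPQQQprpPqRp$
  rot[1] = PQQQprpPqRp$P
  rot[2] = QQQprpPqRp$PP
  rot[3] = QQprpPqRp$PPQ
  rot[4] = QprpPqRp$PPQQ
  rot[5] = prpPqRp$PPQQQ
  rot[6] = rpPqRp$PPQQQp
  rot[7] = pPqRp$PPQQQpr
  rot[8] = PqRp$PPQQQprp
  rot[9] = qRp$PPQQQprpP
  rot[10] = Rp$PPQQQprpPq
  rot[11] = p$PPQQQprpPqR
  rot[12] = $PPQQQprpPqRp
Sorted (with $ < everything):
  sorted[0] = $PPQQQprpPqRp
  sorted[1] = PPQQQprpPqRp$
  sorted[2] = PQQQprpPqRp$P
  sorted[3] = PqRp$PPQQQprp
  sorted[4] = QQQprpPqRp$PP
  sorted[5] = QQprpPqRp$PPQ
  sorted[6] = QprpPqRp$PPQQ
  sorted[7] = Rp$PPQQQprpPq
  sorted[8] = p$PPQQQprpPqR
  sorted[9] = pPqRp$PPQQQpr
  sorted[10] = prpPqRp$PPQQQ
  sorted[11] = qRp$PPQQQprpP
  sorted[12] = rpPqRp$PPQQQp
sorted[5] = QQprpPqRp$PPQ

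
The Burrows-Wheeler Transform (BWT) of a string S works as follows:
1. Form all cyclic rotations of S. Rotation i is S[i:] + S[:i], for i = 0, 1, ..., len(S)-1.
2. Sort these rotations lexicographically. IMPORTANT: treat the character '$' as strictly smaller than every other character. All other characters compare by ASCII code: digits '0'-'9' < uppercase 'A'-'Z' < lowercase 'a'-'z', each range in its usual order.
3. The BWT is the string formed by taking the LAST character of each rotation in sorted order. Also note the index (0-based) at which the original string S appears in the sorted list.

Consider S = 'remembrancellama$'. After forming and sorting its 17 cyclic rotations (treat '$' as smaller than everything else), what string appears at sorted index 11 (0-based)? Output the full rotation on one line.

Answer: ma$remembrancella

Derivation:
All 17 rotations (rotation i = S[i:]+S[:i]):
  rot[0] = remembrancellama$
  rot[1] = emembrancellama$r
  rot[2] = membrancellama$re
  rot[3] = embrancellama$rem
  rot[4] = mbrancellama$reme
  rot[5] = brancellama$remem
  rot[6] = rancellama$rememb
  rot[7] = ancellama$remembr
  rot[8] = ncellama$remembra
  rot[9] = cellama$remembran
  rot[10] = ellama$remembranc
  rot[11] = llama$remembrance
  rot[12] = lama$remembrancel
  rot[13] = ama$remembrancell
  rot[14] = ma$remembrancella
  rot[15] = a$remembrancellam
  rot[16] = $remembrancellama
Sorted (with $ < everything):
  sorted[0] = $remembrancellama
  sorted[1] = a$remembrancellam
  sorted[2] = ama$remembrancell
  sorted[3] = ancellama$remembr
  sorted[4] = brancellama$remem
  sorted[5] = cellama$remembran
  sorted[6] = ellama$remembranc
  sorted[7] = embrancellama$rem
  sorted[8] = emembrancellama$r
  sorted[9] = lama$remembrancel
  sorted[10] = llama$remembrance
  sorted[11] = ma$remembrancella
  sorted[12] = mbrancellama$reme
  sorted[13] = membrancellama$re
  sorted[14] = ncellama$remembra
  sorted[15] = rancellama$rememb
  sorted[16] = remembrancellama$
sorted[11] = ma$remembrancella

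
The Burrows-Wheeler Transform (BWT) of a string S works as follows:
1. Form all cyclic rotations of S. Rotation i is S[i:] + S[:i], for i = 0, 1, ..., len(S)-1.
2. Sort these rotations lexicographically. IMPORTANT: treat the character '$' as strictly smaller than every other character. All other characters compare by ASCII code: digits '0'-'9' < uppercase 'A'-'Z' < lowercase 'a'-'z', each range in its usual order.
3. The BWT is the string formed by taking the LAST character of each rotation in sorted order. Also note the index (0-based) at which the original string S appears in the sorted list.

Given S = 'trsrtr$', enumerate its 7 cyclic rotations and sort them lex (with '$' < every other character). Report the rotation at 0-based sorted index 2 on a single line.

Answer: rsrtr$t

Derivation:
All 7 rotations (rotation i = S[i:]+S[:i]):
  rot[0] = trsrtr$
  rot[1] = rsrtr$t
  rot[2] = srtr$tr
  rot[3] = rtr$trs
  rot[4] = tr$trsr
  rot[5] = r$trsrt
  rot[6] = $trsrtr
Sorted (with $ < everything):
  sorted[0] = $trsrtr
  sorted[1] = r$trsrt
  sorted[2] = rsrtr$t
  sorted[3] = rtr$trs
  sorted[4] = srtr$tr
  sorted[5] = tr$trsr
  sorted[6] = trsrtr$
sorted[2] = rsrtr$t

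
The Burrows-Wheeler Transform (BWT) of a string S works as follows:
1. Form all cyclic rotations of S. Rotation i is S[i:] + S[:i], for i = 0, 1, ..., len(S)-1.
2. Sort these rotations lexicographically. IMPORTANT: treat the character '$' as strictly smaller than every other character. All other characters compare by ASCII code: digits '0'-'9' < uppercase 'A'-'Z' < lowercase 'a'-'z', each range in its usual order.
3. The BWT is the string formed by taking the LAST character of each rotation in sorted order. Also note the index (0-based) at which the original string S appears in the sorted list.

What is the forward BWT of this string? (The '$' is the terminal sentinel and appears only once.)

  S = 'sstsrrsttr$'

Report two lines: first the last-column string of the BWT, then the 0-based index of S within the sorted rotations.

All 11 rotations (rotation i = S[i:]+S[:i]):
  rot[0] = sstsrrsttr$
  rot[1] = stsrrsttr$s
  rot[2] = tsrrsttr$ss
  rot[3] = srrsttr$sst
  rot[4] = rrsttr$ssts
  rot[5] = rsttr$sstsr
  rot[6] = sttr$sstsrr
  rot[7] = ttr$sstsrrs
  rot[8] = tr$sstsrrst
  rot[9] = r$sstsrrstt
  rot[10] = $sstsrrsttr
Sorted (with $ < everything):
  sorted[0] = $sstsrrsttr  (last char: 'r')
  sorted[1] = r$sstsrrstt  (last char: 't')
  sorted[2] = rrsttr$ssts  (last char: 's')
  sorted[3] = rsttr$sstsr  (last char: 'r')
  sorted[4] = srrsttr$sst  (last char: 't')
  sorted[5] = sstsrrsttr$  (last char: '$')
  sorted[6] = stsrrsttr$s  (last char: 's')
  sorted[7] = sttr$sstsrr  (last char: 'r')
  sorted[8] = tr$sstsrrst  (last char: 't')
  sorted[9] = tsrrsttr$ss  (last char: 's')
  sorted[10] = ttr$sstsrrs  (last char: 's')
Last column: rtsrt$srtss
Original string S is at sorted index 5

Answer: rtsrt$srtss
5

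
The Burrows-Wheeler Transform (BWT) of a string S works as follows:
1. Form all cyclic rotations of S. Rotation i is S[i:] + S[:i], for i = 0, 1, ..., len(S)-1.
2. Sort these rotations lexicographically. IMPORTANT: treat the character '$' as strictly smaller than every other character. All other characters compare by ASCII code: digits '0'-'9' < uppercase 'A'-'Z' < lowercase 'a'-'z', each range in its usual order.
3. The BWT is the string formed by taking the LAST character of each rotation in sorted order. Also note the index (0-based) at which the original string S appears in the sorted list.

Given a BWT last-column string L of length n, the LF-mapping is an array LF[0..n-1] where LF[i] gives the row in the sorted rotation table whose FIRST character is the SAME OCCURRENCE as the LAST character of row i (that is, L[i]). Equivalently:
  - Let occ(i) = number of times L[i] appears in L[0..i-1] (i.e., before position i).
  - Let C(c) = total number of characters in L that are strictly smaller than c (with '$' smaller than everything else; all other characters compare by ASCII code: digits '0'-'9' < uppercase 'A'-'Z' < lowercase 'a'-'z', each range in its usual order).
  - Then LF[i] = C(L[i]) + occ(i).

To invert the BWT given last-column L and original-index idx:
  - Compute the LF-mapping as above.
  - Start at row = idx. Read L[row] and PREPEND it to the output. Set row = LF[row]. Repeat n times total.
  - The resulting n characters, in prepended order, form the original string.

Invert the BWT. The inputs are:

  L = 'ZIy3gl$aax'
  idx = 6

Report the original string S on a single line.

LF mapping: 3 2 9 1 6 7 0 4 5 8
Walk LF starting at row 6, prepending L[row]:
  step 1: row=6, L[6]='$', prepend. Next row=LF[6]=0
  step 2: row=0, L[0]='Z', prepend. Next row=LF[0]=3
  step 3: row=3, L[3]='3', prepend. Next row=LF[3]=1
  step 4: row=1, L[1]='I', prepend. Next row=LF[1]=2
  step 5: row=2, L[2]='y', prepend. Next row=LF[2]=9
  step 6: row=9, L[9]='x', prepend. Next row=LF[9]=8
  step 7: row=8, L[8]='a', prepend. Next row=LF[8]=5
  step 8: row=5, L[5]='l', prepend. Next row=LF[5]=7
  step 9: row=7, L[7]='a', prepend. Next row=LF[7]=4
  step 10: row=4, L[4]='g', prepend. Next row=LF[4]=6
Reversed output: galaxyI3Z$

Answer: galaxyI3Z$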